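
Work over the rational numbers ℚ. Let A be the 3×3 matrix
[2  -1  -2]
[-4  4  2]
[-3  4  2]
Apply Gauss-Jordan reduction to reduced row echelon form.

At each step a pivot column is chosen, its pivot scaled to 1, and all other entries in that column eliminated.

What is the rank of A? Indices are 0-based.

step 1: normalize row 0 (÷2) = (1, -1/2, -1)
  row 1: subtract -4×row0 = (0, 2, -2)
  row 2: subtract -3×row0 = (0, 5/2, -1)
step 2: normalize row 1 (÷2) = (0, 1, -1)
  row 0: subtract -1/2×row1 = (1, 0, -3/2)
  row 2: subtract 5/2×row1 = (0, 0, 3/2)
step 3: normalize row 2 (÷3/2) = (0, 0, 1)
  row 0: subtract -3/2×row2 = (1, 0, 0)
  row 1: subtract -1×row2 = (0, 1, 0)

rank = 3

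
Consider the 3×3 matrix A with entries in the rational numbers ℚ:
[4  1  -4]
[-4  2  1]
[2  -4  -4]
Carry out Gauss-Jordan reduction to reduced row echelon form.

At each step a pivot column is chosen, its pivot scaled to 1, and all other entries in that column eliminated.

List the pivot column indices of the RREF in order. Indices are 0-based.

pivot(0,0)=4: scale R0 → (1, 1/4, -1)
  clear (1,0): R1 −= (-4)R0 → (0, 3, -3)
  clear (2,0): R2 −= (2)R0 → (0, -9/2, -2)
pivot(1,1)=3: scale R1 → (0, 1, -1)
  clear (0,1): R0 −= (1/4)R1 → (1, 0, -3/4)
  clear (2,1): R2 −= (-9/2)R1 → (0, 0, -13/2)
pivot(2,2)=-13/2: scale R2 → (0, 0, 1)
  clear (0,2): R0 −= (-3/4)R2 → (1, 0, 0)
  clear (1,2): R1 −= (-1)R2 → (0, 1, 0)

pivot columns: 0, 1, 2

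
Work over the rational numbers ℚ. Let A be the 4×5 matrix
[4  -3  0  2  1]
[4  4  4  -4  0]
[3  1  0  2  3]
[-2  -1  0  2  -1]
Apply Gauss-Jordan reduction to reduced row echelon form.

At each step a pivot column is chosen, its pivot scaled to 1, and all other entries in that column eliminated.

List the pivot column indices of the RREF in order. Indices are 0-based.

pivot columns: 0, 1, 2, 3

step 1: normalize row 0 (÷4) = (1, -3/4, 0, 1/2, 1/4)
  row 1: subtract 4×row0 = (0, 7, 4, -6, -1)
  row 2: subtract 3×row0 = (0, 13/4, 0, 1/2, 9/4)
  row 3: subtract -2×row0 = (0, -5/2, 0, 3, -1/2)
step 2: normalize row 1 (÷7) = (0, 1, 4/7, -6/7, -1/7)
  row 0: subtract -3/4×row1 = (1, 0, 3/7, -1/7, 1/7)
  row 2: subtract 13/4×row1 = (0, 0, -13/7, 23/7, 19/7)
  row 3: subtract -5/2×row1 = (0, 0, 10/7, 6/7, -6/7)
step 3: normalize row 2 (÷-13/7) = (0, 0, 1, -23/13, -19/13)
  row 0: subtract 3/7×row2 = (1, 0, 0, 8/13, 10/13)
  row 1: subtract 4/7×row2 = (0, 1, 0, 2/13, 9/13)
  row 3: subtract 10/7×row2 = (0, 0, 0, 44/13, 16/13)
step 4: normalize row 3 (÷44/13) = (0, 0, 0, 1, 4/11)
  row 0: subtract 8/13×row3 = (1, 0, 0, 0, 6/11)
  row 1: subtract 2/13×row3 = (0, 1, 0, 0, 7/11)
  row 2: subtract -23/13×row3 = (0, 0, 1, 0, -9/11)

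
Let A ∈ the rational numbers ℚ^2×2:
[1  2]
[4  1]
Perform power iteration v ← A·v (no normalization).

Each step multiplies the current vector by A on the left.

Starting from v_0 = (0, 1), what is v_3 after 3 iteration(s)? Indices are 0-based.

v_3 = (22, 25)

v_0 = (0, 1).
v_1 = A·v_0 = (2, 1).
v_2 = A·v_1 = (4, 9).
v_3 = A·v_2 = (22, 25).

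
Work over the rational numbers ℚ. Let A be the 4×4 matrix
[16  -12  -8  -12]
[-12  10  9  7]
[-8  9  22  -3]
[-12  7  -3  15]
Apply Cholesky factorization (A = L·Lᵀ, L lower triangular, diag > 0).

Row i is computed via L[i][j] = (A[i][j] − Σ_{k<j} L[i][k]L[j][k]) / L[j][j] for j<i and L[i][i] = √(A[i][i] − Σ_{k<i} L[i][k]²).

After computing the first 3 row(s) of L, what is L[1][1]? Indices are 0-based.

Step 1: L[0][0] = √(16) = 4.
  L[1][0] = (-12) / L[0][0] = -3.
Step 2: L[1][1] = √(1) = 1.
  L[2][0] = (-8) / L[0][0] = -2.
  L[2][1] = (3) / L[1][1] = 3.
Step 3: L[2][2] = √(9) = 3.

L[1][1] = 1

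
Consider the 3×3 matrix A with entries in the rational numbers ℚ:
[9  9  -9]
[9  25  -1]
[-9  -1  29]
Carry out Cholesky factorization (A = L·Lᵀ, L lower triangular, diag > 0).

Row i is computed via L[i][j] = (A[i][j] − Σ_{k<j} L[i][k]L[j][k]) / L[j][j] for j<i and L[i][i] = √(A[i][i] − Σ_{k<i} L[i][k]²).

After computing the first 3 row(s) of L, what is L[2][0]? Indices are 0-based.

Step 1: L[0][0] = √(9) = 3.
  L[1][0] = (9) / L[0][0] = 3.
Step 2: L[1][1] = √(16) = 4.
  L[2][0] = (-9) / L[0][0] = -3.
  L[2][1] = (8) / L[1][1] = 2.
Step 3: L[2][2] = √(16) = 4.

L[2][0] = -3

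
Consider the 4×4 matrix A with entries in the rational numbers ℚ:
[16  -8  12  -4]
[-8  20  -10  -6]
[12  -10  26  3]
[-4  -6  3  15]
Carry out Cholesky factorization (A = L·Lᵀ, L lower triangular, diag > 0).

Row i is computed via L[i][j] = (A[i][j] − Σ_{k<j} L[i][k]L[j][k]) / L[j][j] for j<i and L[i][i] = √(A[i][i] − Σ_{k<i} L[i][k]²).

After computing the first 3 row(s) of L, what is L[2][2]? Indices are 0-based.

L[2][2] = 4

Step 1: L[0][0] = √(16) = 4.
  L[1][0] = (-8) / L[0][0] = -2.
Step 2: L[1][1] = √(16) = 4.
  L[2][0] = (12) / L[0][0] = 3.
  L[2][1] = (-4) / L[1][1] = -1.
Step 3: L[2][2] = √(16) = 4.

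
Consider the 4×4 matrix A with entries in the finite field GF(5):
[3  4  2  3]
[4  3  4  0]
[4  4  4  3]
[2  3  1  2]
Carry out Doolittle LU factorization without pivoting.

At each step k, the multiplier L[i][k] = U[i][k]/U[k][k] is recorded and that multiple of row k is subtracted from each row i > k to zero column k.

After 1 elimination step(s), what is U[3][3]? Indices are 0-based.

Step 1: pivot at (0,0) is 3.
  row1 ← row1 − (3)·row0  ⇒  L[1][0]=3, U row1=(0, 1, 3, 1)
  row2 ← row2 − (3)·row0  ⇒  L[2][0]=3, U row2=(0, 2, 3, 4)
  row3 ← row3 − (4)·row0  ⇒  L[3][0]=4, U row3=(0, 2, 3, 0)

U[3][3] = 0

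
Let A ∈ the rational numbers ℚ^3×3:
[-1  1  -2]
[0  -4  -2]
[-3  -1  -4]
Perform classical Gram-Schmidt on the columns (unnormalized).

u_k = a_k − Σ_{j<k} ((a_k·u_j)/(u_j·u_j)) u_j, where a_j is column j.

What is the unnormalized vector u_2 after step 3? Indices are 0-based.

Step 1: u_0 = a_0 = (-1, 0, -3).
Step 2: u_1 = a_1 − (1/5)·u_0 = (6/5, -4, -2/5).
Step 3: u_2 = a_2 − (7/5)·u_0 − (9/22)·u_1 = (-12/11, -4/11, 4/11).

u_2 = (-12/11, -4/11, 4/11)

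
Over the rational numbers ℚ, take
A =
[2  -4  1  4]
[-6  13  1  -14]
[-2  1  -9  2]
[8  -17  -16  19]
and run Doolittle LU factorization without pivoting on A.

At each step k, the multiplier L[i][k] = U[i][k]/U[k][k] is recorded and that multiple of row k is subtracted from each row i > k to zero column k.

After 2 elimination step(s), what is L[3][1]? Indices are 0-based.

Step 1: pivot at (0,0) is 2.
  row1 ← row1 − (-3)·row0  ⇒  L[1][0]=-3, U row1=(0, 1, 4, -2)
  row2 ← row2 − (-1)·row0  ⇒  L[2][0]=-1, U row2=(0, -3, -8, 6)
  row3 ← row3 − (4)·row0  ⇒  L[3][0]=4, U row3=(0, -1, -20, 3)
Step 2: pivot at (1,1) is 1.
  row2 ← row2 − (-3)·row1  ⇒  L[2][1]=-3, U row2=(0, 0, 4, 0)
  row3 ← row3 − (-1)·row1  ⇒  L[3][1]=-1, U row3=(0, 0, -16, 1)

L[3][1] = -1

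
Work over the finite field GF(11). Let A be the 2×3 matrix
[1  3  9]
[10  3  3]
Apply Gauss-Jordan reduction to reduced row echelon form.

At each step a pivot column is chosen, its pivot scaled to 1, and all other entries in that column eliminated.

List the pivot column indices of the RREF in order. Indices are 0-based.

pivot columns: 0, 1

step 1: normalize row 0 (÷1) = (1, 3, 9)
  row 1: subtract 10×row0 = (0, 6, 1)
step 2: normalize row 1 (÷6) = (0, 1, 2)
  row 0: subtract 3×row1 = (1, 0, 3)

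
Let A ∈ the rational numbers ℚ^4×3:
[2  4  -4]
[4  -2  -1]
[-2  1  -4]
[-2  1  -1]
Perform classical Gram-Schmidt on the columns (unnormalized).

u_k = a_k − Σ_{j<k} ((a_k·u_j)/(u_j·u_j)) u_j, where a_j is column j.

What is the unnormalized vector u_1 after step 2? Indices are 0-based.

u_1 = (30/7, -10/7, 5/7, 5/7)

Step 1: u_0 = a_0 = (2, 4, -2, -2).
Step 2: u_1 = a_1 − (-1/7)·u_0 = (30/7, -10/7, 5/7, 5/7).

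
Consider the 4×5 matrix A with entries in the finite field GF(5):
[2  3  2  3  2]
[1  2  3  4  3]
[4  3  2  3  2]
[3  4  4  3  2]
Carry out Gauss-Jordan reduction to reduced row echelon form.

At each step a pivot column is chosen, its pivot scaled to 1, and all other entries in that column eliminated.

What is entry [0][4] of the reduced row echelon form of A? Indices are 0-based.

step 1: normalize row 0 (÷2) = (1, 4, 1, 4, 1)
  row 1: subtract 1×row0 = (0, 3, 2, 0, 2)
  row 2: subtract 4×row0 = (0, 2, 3, 2, 3)
  row 3: subtract 3×row0 = (0, 2, 1, 1, 4)
step 2: normalize row 1 (÷3) = (0, 1, 4, 0, 4)
  row 0: subtract 4×row1 = (1, 0, 0, 4, 0)
  row 2: subtract 2×row1 = (0, 0, 0, 2, 0)
  row 3: subtract 2×row1 = (0, 0, 3, 1, 1)
step 3: exchange rows 2,3
step 3: normalize row 2 (÷3) = (0, 0, 1, 2, 2)
  row 1: subtract 4×row2 = (0, 1, 0, 2, 1)
step 4: normalize row 3 (÷2) = (0, 0, 0, 1, 0)
  row 0: subtract 4×row3 = (1, 0, 0, 0, 0)
  row 1: subtract 2×row3 = (0, 1, 0, 0, 1)
  row 2: subtract 2×row3 = (0, 0, 1, 0, 2)

M[0][4] = 0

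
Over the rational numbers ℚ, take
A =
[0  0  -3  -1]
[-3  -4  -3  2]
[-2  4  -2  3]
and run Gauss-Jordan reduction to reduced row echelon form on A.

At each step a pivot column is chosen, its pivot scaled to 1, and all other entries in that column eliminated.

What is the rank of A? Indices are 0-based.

rank = 3

[1] R0 <-> R1
[1] R0 /= -3  ⇒  (1, 4/3, 1, -2/3)
     R2 -= -2·R0  ⇒  (0, 20/3, 0, 5/3)
[2] R1 <-> R2
[2] R1 /= 20/3  ⇒  (0, 1, 0, 1/4)
     R0 -= 4/3·R1  ⇒  (1, 0, 1, -1)
[3] R2 /= -3  ⇒  (0, 0, 1, 1/3)
     R0 -= 1·R2  ⇒  (1, 0, 0, -4/3)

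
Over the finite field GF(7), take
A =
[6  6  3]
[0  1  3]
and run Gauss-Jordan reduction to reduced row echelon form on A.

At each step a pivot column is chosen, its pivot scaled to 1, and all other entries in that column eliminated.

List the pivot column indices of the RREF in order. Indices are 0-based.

pivot(0,0)=6: scale R0 → (1, 1, 4)
pivot(1,1)=1: scale R1 → (0, 1, 3)
  clear (0,1): R0 −= (1)R1 → (1, 0, 1)

pivot columns: 0, 1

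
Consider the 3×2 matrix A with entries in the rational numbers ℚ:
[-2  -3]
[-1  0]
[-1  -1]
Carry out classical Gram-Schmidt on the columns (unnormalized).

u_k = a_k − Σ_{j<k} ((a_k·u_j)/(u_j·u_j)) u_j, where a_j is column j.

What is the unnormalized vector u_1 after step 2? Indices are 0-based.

Step 1: u_0 = a_0 = (-2, -1, -1).
Step 2: u_1 = a_1 − (7/6)·u_0 = (-2/3, 7/6, 1/6).

u_1 = (-2/3, 7/6, 1/6)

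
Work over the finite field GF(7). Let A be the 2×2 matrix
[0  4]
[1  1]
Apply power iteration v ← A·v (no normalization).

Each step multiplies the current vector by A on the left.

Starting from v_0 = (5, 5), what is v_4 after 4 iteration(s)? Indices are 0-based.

v_4 = (0, 1)

v_0 = (5, 5).
v_1 = A·v_0 = (6, 3).
v_2 = A·v_1 = (5, 2).
v_3 = A·v_2 = (1, 0).
v_4 = A·v_3 = (0, 1).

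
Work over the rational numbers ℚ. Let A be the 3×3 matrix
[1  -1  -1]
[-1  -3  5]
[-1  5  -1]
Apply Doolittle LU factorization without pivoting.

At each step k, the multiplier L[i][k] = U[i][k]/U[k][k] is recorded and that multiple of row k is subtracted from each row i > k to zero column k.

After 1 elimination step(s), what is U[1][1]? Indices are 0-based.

Step 1: pivot at (0,0) is 1.
  row1 ← row1 − (-1)·row0  ⇒  L[1][0]=-1, U row1=(0, -4, 4)
  row2 ← row2 − (-1)·row0  ⇒  L[2][0]=-1, U row2=(0, 4, -2)

U[1][1] = -4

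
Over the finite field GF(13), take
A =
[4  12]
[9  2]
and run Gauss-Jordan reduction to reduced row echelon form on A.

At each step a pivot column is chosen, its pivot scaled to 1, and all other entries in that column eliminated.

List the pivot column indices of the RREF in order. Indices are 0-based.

[1] R0 /= 4  ⇒  (1, 3)
     R1 -= 9·R0  ⇒  (0, 1)
[2] R1 /= 1  ⇒  (0, 1)
     R0 -= 3·R1  ⇒  (1, 0)

pivot columns: 0, 1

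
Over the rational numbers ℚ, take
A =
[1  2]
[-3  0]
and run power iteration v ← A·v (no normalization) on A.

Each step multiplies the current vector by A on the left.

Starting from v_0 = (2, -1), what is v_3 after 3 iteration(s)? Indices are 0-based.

v_0 = (2, -1).
v_1 = A·v_0 = (0, -6).
v_2 = A·v_1 = (-12, 0).
v_3 = A·v_2 = (-12, 36).

v_3 = (-12, 36)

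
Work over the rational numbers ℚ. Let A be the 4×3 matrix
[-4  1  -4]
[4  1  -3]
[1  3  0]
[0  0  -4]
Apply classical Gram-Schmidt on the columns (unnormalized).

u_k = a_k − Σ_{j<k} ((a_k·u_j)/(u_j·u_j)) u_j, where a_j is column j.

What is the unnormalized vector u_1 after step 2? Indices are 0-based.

u_1 = (15/11, 7/11, 32/11, 0)

Step 1: u_0 = a_0 = (-4, 4, 1, 0).
Step 2: u_1 = a_1 − (1/11)·u_0 = (15/11, 7/11, 32/11, 0).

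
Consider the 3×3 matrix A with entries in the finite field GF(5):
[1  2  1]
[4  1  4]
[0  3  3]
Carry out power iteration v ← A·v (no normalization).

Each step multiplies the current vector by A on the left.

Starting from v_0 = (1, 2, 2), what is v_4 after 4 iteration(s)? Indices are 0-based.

v_4 = (4, 1, 2)

v_0 = (1, 2, 2).
v_1 = A·v_0 = (2, 4, 2).
v_2 = A·v_1 = (2, 0, 3).
v_3 = A·v_2 = (0, 0, 4).
v_4 = A·v_3 = (4, 1, 2).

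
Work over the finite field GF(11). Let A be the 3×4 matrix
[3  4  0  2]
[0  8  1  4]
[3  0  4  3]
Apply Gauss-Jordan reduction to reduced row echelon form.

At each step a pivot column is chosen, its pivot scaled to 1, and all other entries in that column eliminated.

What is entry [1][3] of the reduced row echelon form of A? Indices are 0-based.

M[1][3] = 5

step 1: normalize row 0 (÷3) = (1, 5, 0, 8)
  row 2: subtract 3×row0 = (0, 7, 4, 1)
step 2: normalize row 1 (÷8) = (0, 1, 7, 6)
  row 0: subtract 5×row1 = (1, 0, 9, 0)
  row 2: subtract 7×row1 = (0, 0, 10, 3)
step 3: normalize row 2 (÷10) = (0, 0, 1, 8)
  row 0: subtract 9×row2 = (1, 0, 0, 5)
  row 1: subtract 7×row2 = (0, 1, 0, 5)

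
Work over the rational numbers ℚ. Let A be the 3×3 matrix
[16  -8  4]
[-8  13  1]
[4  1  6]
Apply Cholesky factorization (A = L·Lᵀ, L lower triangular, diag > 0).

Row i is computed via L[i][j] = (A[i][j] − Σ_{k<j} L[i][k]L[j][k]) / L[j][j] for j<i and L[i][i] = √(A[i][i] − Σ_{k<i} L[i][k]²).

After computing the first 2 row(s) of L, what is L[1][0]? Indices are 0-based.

L[1][0] = -2

Step 1: L[0][0] = √(16) = 4.
  L[1][0] = (-8) / L[0][0] = -2.
Step 2: L[1][1] = √(9) = 3.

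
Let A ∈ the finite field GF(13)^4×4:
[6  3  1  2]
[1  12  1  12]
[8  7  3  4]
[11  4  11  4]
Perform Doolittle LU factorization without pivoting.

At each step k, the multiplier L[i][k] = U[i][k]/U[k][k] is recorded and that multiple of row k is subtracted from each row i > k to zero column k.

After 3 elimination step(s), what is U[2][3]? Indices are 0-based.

U[2][3] = 3

Step 1: pivot at (0,0) is 6.
  row1 ← row1 − (11)·row0  ⇒  L[1][0]=11, U row1=(0, 5, 3, 3)
  row2 ← row2 − (10)·row0  ⇒  L[2][0]=10, U row2=(0, 3, 6, 10)
  row3 ← row3 − (4)·row0  ⇒  L[3][0]=4, U row3=(0, 5, 7, 9)
Step 2: pivot at (1,1) is 5.
  row2 ← row2 − (11)·row1  ⇒  L[2][1]=11, U row2=(0, 0, 12, 3)
  row3 ← row3 − (1)·row1  ⇒  L[3][1]=1, U row3=(0, 0, 4, 6)
Step 3: pivot at (2,2) is 12.
  row3 ← row3 − (9)·row2  ⇒  L[3][2]=9, U row3=(0, 0, 0, 5)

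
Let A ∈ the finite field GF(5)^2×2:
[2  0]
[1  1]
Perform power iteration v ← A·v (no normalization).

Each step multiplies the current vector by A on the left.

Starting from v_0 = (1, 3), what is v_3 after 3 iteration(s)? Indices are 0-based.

v_3 = (3, 0)

v_0 = (1, 3).
v_1 = A·v_0 = (2, 4).
v_2 = A·v_1 = (4, 1).
v_3 = A·v_2 = (3, 0).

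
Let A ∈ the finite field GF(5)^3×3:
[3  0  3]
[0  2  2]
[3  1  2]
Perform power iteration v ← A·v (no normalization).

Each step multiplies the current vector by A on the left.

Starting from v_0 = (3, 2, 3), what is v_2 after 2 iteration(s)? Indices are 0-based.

v_2 = (0, 4, 3)

v_0 = (3, 2, 3).
v_1 = A·v_0 = (3, 0, 2).
v_2 = A·v_1 = (0, 4, 3).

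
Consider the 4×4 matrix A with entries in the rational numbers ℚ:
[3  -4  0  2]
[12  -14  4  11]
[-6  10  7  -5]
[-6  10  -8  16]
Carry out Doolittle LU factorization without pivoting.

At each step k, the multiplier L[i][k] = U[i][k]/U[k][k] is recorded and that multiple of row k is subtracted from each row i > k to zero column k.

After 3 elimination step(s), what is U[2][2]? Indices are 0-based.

k=0: U[0][0]=3
  eliminate (1,0): mult=4, new row 1: (0, 2, 4, 3); set L[1][0]=4
  eliminate (2,0): mult=-2, new row 2: (0, 2, 7, -1); set L[2][0]=-2
  eliminate (3,0): mult=-2, new row 3: (0, 2, -8, 20); set L[3][0]=-2
k=1: U[1][1]=2
  eliminate (2,1): mult=1, new row 2: (0, 0, 3, -4); set L[2][1]=1
  eliminate (3,1): mult=1, new row 3: (0, 0, -12, 17); set L[3][1]=1
k=2: U[2][2]=3
  eliminate (3,2): mult=-4, new row 3: (0, 0, 0, 1); set L[3][2]=-4

U[2][2] = 3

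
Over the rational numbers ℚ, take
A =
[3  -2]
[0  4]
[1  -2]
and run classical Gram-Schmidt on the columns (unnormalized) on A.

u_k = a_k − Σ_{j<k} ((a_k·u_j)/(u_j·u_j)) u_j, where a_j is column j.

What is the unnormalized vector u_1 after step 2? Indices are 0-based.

Step 1: u_0 = a_0 = (3, 0, 1).
Step 2: u_1 = a_1 − (-4/5)·u_0 = (2/5, 4, -6/5).

u_1 = (2/5, 4, -6/5)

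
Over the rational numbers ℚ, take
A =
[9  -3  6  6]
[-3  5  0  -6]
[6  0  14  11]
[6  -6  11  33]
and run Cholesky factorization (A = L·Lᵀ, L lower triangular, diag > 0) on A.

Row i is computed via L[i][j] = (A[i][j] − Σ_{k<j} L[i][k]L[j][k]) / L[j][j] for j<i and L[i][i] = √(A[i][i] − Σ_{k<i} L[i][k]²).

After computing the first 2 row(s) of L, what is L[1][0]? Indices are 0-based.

L[1][0] = -1

Step 1: L[0][0] = √(9) = 3.
  L[1][0] = (-3) / L[0][0] = -1.
Step 2: L[1][1] = √(4) = 2.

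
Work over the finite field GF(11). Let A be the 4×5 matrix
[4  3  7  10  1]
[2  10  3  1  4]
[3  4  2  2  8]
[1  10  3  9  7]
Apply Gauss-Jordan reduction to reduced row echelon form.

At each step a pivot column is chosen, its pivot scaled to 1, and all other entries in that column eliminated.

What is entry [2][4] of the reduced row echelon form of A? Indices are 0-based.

M[2][4] = 7

[1] R0 /= 4  ⇒  (1, 9, 10, 8, 3)
     R1 -= 2·R0  ⇒  (0, 3, 5, 7, 9)
     R2 -= 3·R0  ⇒  (0, 10, 5, 0, 10)
     R3 -= 1·R0  ⇒  (0, 1, 4, 1, 4)
[2] R1 /= 3  ⇒  (0, 1, 9, 6, 3)
     R0 -= 9·R1  ⇒  (1, 0, 6, 9, 9)
     R2 -= 10·R1  ⇒  (0, 0, 3, 6, 2)
     R3 -= 1·R1  ⇒  (0, 0, 6, 6, 1)
[3] R2 /= 3  ⇒  (0, 0, 1, 2, 8)
     R0 -= 6·R2  ⇒  (1, 0, 0, 8, 5)
     R1 -= 9·R2  ⇒  (0, 1, 0, 10, 8)
     R3 -= 6·R2  ⇒  (0, 0, 0, 5, 8)
[4] R3 /= 5  ⇒  (0, 0, 0, 1, 6)
     R0 -= 8·R3  ⇒  (1, 0, 0, 0, 1)
     R1 -= 10·R3  ⇒  (0, 1, 0, 0, 3)
     R2 -= 2·R3  ⇒  (0, 0, 1, 0, 7)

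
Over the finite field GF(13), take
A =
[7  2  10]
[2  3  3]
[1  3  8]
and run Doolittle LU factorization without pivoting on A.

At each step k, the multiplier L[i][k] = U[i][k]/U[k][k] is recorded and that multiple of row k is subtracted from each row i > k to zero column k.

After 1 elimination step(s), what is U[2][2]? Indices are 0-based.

U[2][2] = 1

[col 0] pivot 7
  R1 -= 4*R0 → (0, 8, 2)  (L[1][0] := 4)
  R2 -= 2*R0 → (0, 12, 1)  (L[2][0] := 2)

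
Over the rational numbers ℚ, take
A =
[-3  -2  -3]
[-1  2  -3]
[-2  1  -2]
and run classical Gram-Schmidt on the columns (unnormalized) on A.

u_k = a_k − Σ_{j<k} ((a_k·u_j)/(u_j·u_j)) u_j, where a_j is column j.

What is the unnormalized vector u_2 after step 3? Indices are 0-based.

u_2 = (-21/61, -49/61, 56/61)

Step 1: u_0 = a_0 = (-3, -1, -2).
Step 2: u_1 = a_1 − (1/7)·u_0 = (-11/7, 15/7, 9/7).
Step 3: u_2 = a_2 − (8/7)·u_0 − (-30/61)·u_1 = (-21/61, -49/61, 56/61).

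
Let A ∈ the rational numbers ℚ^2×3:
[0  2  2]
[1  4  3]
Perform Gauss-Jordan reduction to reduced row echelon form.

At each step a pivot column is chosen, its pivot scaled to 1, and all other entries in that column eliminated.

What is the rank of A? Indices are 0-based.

rank = 2

[1] R0 <-> R1
[1] R0 /= 1  ⇒  (1, 4, 3)
[2] R1 /= 2  ⇒  (0, 1, 1)
     R0 -= 4·R1  ⇒  (1, 0, -1)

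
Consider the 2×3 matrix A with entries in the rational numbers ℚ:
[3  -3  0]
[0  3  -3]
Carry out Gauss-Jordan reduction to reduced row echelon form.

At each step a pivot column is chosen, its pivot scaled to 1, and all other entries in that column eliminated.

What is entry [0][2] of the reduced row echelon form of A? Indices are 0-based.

M[0][2] = -1

pivot(0,0)=3: scale R0 → (1, -1, 0)
pivot(1,1)=3: scale R1 → (0, 1, -1)
  clear (0,1): R0 −= (-1)R1 → (1, 0, -1)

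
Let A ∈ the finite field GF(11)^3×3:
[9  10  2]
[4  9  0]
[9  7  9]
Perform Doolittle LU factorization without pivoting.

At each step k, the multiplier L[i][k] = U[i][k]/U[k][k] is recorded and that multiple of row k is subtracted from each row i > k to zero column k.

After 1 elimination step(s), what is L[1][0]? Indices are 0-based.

L[1][0] = 9

k=0: U[0][0]=9
  eliminate (1,0): mult=9, new row 1: (0, 7, 4); set L[1][0]=9
  eliminate (2,0): mult=1, new row 2: (0, 8, 7); set L[2][0]=1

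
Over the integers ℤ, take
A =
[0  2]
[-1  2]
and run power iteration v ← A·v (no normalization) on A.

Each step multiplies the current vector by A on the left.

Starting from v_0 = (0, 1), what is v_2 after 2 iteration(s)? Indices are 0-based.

v_2 = (4, 2)

v_0 = (0, 1).
v_1 = A·v_0 = (2, 2).
v_2 = A·v_1 = (4, 2).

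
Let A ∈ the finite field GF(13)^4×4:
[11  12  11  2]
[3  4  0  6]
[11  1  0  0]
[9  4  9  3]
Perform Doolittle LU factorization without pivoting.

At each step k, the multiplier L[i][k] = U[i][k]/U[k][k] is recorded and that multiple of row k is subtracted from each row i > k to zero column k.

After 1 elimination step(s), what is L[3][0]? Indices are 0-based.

k=0: U[0][0]=11
  eliminate (1,0): mult=5, new row 1: (0, 9, 10, 9); set L[1][0]=5
  eliminate (2,0): mult=1, new row 2: (0, 2, 2, 11); set L[2][0]=1
  eliminate (3,0): mult=2, new row 3: (0, 6, 0, 12); set L[3][0]=2

L[3][0] = 2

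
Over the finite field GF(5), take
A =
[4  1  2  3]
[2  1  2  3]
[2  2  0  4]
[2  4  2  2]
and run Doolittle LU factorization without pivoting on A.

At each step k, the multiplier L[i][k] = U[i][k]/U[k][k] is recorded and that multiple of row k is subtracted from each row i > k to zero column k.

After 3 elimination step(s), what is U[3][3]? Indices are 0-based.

k=0: U[0][0]=4
  eliminate (1,0): mult=3, new row 1: (0, 3, 1, 4); set L[1][0]=3
  eliminate (2,0): mult=3, new row 2: (0, 4, 4, 0); set L[2][0]=3
  eliminate (3,0): mult=3, new row 3: (0, 1, 1, 3); set L[3][0]=3
k=1: U[1][1]=3
  eliminate (2,1): mult=3, new row 2: (0, 0, 1, 3); set L[2][1]=3
  eliminate (3,1): mult=2, new row 3: (0, 0, 4, 0); set L[3][1]=2
k=2: U[2][2]=1
  eliminate (3,2): mult=4, new row 3: (0, 0, 0, 3); set L[3][2]=4

U[3][3] = 3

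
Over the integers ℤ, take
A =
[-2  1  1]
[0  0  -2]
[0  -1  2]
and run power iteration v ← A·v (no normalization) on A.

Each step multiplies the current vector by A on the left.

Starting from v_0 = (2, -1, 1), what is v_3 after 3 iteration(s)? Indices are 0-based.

v_0 = (2, -1, 1).
v_1 = A·v_0 = (-4, -2, 3).
v_2 = A·v_1 = (9, -6, 8).
v_3 = A·v_2 = (-16, -16, 22).

v_3 = (-16, -16, 22)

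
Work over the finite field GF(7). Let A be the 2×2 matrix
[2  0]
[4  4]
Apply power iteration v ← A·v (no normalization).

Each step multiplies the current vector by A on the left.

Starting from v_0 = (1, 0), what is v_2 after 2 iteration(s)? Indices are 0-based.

v_0 = (1, 0).
v_1 = A·v_0 = (2, 4).
v_2 = A·v_1 = (4, 3).

v_2 = (4, 3)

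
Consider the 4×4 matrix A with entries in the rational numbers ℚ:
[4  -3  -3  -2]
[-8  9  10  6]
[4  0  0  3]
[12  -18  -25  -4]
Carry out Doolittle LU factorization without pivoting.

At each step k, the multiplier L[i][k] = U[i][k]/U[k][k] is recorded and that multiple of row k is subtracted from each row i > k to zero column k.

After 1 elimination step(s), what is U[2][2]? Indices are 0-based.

k=0: U[0][0]=4
  eliminate (1,0): mult=-2, new row 1: (0, 3, 4, 2); set L[1][0]=-2
  eliminate (2,0): mult=1, new row 2: (0, 3, 3, 5); set L[2][0]=1
  eliminate (3,0): mult=3, new row 3: (0, -9, -16, 2); set L[3][0]=3

U[2][2] = 3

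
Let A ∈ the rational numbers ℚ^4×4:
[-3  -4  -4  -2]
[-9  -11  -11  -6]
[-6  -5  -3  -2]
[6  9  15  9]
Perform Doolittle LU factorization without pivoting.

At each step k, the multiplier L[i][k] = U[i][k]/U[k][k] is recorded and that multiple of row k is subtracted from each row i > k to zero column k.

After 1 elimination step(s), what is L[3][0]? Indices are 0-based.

Step 1: pivot at (0,0) is -3.
  row1 ← row1 − (3)·row0  ⇒  L[1][0]=3, U row1=(0, 1, 1, 0)
  row2 ← row2 − (2)·row0  ⇒  L[2][0]=2, U row2=(0, 3, 5, 2)
  row3 ← row3 − (-2)·row0  ⇒  L[3][0]=-2, U row3=(0, 1, 7, 5)

L[3][0] = -2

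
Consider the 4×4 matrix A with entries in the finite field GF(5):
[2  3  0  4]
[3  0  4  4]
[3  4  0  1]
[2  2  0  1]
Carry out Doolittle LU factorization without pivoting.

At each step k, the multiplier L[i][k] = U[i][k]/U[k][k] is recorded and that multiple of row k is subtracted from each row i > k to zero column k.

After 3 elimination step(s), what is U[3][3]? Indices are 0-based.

[col 0] pivot 2
  R1 -= 4*R0 → (0, 3, 4, 3)  (L[1][0] := 4)
  R2 -= 4*R0 → (0, 2, 0, 0)  (L[2][0] := 4)
  R3 -= 1*R0 → (0, 4, 0, 2)  (L[3][0] := 1)
[col 1] pivot 3
  R2 -= 4*R1 → (0, 0, 4, 3)  (L[2][1] := 4)
  R3 -= 3*R1 → (0, 0, 3, 3)  (L[3][1] := 3)
[col 2] pivot 4
  R3 -= 2*R2 → (0, 0, 0, 2)  (L[3][2] := 2)

U[3][3] = 2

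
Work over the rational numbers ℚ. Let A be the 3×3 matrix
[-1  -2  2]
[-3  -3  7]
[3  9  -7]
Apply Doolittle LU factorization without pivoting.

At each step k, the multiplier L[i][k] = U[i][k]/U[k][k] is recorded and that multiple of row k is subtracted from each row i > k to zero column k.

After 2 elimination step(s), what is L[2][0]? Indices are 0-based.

k=0: U[0][0]=-1
  eliminate (1,0): mult=3, new row 1: (0, 3, 1); set L[1][0]=3
  eliminate (2,0): mult=-3, new row 2: (0, 3, -1); set L[2][0]=-3
k=1: U[1][1]=3
  eliminate (2,1): mult=1, new row 2: (0, 0, -2); set L[2][1]=1

L[2][0] = -3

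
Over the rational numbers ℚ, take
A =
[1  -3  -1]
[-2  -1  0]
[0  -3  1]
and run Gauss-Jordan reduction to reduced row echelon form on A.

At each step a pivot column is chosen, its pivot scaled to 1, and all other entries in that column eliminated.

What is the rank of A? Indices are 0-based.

pivot(0,0)=1: scale R0 → (1, -3, -1)
  clear (1,0): R1 −= (-2)R0 → (0, -7, -2)
pivot(1,1)=-7: scale R1 → (0, 1, 2/7)
  clear (0,1): R0 −= (-3)R1 → (1, 0, -1/7)
  clear (2,1): R2 −= (-3)R1 → (0, 0, 13/7)
pivot(2,2)=13/7: scale R2 → (0, 0, 1)
  clear (0,2): R0 −= (-1/7)R2 → (1, 0, 0)
  clear (1,2): R1 −= (2/7)R2 → (0, 1, 0)

rank = 3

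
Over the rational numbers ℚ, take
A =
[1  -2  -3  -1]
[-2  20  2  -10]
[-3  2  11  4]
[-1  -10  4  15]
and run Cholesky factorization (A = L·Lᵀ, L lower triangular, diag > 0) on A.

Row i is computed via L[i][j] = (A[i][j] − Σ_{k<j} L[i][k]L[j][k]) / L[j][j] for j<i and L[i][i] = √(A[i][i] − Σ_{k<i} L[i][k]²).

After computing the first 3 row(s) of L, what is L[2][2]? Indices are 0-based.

L[2][2] = 1

Step 1: L[0][0] = √(1) = 1.
  L[1][0] = (-2) / L[0][0] = -2.
Step 2: L[1][1] = √(16) = 4.
  L[2][0] = (-3) / L[0][0] = -3.
  L[2][1] = (-4) / L[1][1] = -1.
Step 3: L[2][2] = √(1) = 1.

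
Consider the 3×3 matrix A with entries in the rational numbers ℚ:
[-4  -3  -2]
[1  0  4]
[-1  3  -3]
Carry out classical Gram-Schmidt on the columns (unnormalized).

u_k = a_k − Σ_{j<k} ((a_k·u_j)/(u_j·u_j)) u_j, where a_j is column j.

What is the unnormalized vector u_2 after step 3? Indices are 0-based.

Step 1: u_0 = a_0 = (-4, 1, -1).
Step 2: u_1 = a_1 − (1/2)·u_0 = (-1, -1/2, 7/2).
Step 3: u_2 = a_2 − (5/6)·u_0 − (-7/9)·u_1 = (5/9, 25/9, 5/9).

u_2 = (5/9, 25/9, 5/9)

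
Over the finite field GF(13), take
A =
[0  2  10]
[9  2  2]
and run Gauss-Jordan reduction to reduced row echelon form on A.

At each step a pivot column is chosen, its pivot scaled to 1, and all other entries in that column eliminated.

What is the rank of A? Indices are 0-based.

rank = 2

pivot(0,0): swap R0↔R1
pivot(0,0)=9: scale R0 → (1, 6, 6)
pivot(1,1)=2: scale R1 → (0, 1, 5)
  clear (0,1): R0 −= (6)R1 → (1, 0, 2)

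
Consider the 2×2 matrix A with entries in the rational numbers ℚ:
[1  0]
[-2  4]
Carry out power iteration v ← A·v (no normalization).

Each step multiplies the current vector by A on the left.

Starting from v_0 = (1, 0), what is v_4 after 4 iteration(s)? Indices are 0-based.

v_4 = (1, -170)

v_0 = (1, 0).
v_1 = A·v_0 = (1, -2).
v_2 = A·v_1 = (1, -10).
v_3 = A·v_2 = (1, -42).
v_4 = A·v_3 = (1, -170).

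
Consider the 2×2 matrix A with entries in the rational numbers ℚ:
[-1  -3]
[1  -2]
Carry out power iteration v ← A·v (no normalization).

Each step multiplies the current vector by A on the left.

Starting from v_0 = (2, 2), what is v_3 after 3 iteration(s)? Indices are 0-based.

v_3 = (-2, 22)

v_0 = (2, 2).
v_1 = A·v_0 = (-8, -2).
v_2 = A·v_1 = (14, -4).
v_3 = A·v_2 = (-2, 22).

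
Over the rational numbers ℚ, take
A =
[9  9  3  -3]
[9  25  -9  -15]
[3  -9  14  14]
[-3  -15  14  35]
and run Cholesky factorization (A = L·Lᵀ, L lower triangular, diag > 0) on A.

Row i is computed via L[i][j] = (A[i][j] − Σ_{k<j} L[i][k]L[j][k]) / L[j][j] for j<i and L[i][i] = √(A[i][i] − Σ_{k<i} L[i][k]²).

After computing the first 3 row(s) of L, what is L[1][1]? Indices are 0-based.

Step 1: L[0][0] = √(9) = 3.
  L[1][0] = (9) / L[0][0] = 3.
Step 2: L[1][1] = √(16) = 4.
  L[2][0] = (3) / L[0][0] = 1.
  L[2][1] = (-12) / L[1][1] = -3.
Step 3: L[2][2] = √(4) = 2.

L[1][1] = 4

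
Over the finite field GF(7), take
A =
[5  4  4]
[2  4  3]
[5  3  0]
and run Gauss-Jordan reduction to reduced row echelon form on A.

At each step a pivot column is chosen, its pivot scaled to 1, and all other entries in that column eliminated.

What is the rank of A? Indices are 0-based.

rank = 3

pivot(0,0)=5: scale R0 → (1, 5, 5)
  clear (1,0): R1 −= (2)R0 → (0, 1, 0)
  clear (2,0): R2 −= (5)R0 → (0, 6, 3)
pivot(1,1)=1: scale R1 → (0, 1, 0)
  clear (0,1): R0 −= (5)R1 → (1, 0, 5)
  clear (2,1): R2 −= (6)R1 → (0, 0, 3)
pivot(2,2)=3: scale R2 → (0, 0, 1)
  clear (0,2): R0 −= (5)R2 → (1, 0, 0)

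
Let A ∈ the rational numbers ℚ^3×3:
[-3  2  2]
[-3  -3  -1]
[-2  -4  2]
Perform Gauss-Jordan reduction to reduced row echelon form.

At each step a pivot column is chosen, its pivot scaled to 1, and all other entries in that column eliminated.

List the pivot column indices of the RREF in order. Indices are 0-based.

pivot columns: 0, 1, 2

step 1: normalize row 0 (÷-3) = (1, -2/3, -2/3)
  row 1: subtract -3×row0 = (0, -5, -3)
  row 2: subtract -2×row0 = (0, -16/3, 2/3)
step 2: normalize row 1 (÷-5) = (0, 1, 3/5)
  row 0: subtract -2/3×row1 = (1, 0, -4/15)
  row 2: subtract -16/3×row1 = (0, 0, 58/15)
step 3: normalize row 2 (÷58/15) = (0, 0, 1)
  row 0: subtract -4/15×row2 = (1, 0, 0)
  row 1: subtract 3/5×row2 = (0, 1, 0)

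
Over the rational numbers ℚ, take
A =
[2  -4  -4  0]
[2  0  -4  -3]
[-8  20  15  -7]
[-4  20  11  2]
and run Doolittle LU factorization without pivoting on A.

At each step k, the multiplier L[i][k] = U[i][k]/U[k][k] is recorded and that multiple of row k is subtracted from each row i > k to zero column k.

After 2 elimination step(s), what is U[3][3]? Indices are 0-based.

[col 0] pivot 2
  R1 -= 1*R0 → (0, 4, 0, -3)  (L[1][0] := 1)
  R2 -= -4*R0 → (0, 4, -1, -7)  (L[2][0] := -4)
  R3 -= -2*R0 → (0, 12, 3, 2)  (L[3][0] := -2)
[col 1] pivot 4
  R2 -= 1*R1 → (0, 0, -1, -4)  (L[2][1] := 1)
  R3 -= 3*R1 → (0, 0, 3, 11)  (L[3][1] := 3)

U[3][3] = 11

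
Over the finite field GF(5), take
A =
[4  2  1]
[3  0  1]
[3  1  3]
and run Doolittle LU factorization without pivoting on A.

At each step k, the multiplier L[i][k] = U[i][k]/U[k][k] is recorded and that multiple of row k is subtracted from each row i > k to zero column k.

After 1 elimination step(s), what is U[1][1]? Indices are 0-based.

[col 0] pivot 4
  R1 -= 2*R0 → (0, 1, 4)  (L[1][0] := 2)
  R2 -= 2*R0 → (0, 2, 1)  (L[2][0] := 2)

U[1][1] = 1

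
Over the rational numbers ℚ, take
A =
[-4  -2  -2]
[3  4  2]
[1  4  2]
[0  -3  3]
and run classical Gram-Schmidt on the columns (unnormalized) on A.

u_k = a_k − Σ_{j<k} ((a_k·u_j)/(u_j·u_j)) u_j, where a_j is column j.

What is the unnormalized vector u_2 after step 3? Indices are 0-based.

u_2 = (20/27, 106/297, 562/297, 248/99)

Step 1: u_0 = a_0 = (-4, 3, 1, 0).
Step 2: u_1 = a_1 − (12/13)·u_0 = (22/13, 16/13, 40/13, -3).
Step 3: u_2 = a_2 − (8/13)·u_0 − (-49/297)·u_1 = (20/27, 106/297, 562/297, 248/99).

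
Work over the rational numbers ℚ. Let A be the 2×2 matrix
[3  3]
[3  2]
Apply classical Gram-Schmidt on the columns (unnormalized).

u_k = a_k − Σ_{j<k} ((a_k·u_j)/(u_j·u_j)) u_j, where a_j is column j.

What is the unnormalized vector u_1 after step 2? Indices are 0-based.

Step 1: u_0 = a_0 = (3, 3).
Step 2: u_1 = a_1 − (5/6)·u_0 = (1/2, -1/2).

u_1 = (1/2, -1/2)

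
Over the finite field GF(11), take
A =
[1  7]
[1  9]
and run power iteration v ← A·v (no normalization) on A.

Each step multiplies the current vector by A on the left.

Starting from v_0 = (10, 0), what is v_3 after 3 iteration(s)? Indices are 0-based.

v_3 = (10, 1)

v_0 = (10, 0).
v_1 = A·v_0 = (10, 10).
v_2 = A·v_1 = (3, 1).
v_3 = A·v_2 = (10, 1).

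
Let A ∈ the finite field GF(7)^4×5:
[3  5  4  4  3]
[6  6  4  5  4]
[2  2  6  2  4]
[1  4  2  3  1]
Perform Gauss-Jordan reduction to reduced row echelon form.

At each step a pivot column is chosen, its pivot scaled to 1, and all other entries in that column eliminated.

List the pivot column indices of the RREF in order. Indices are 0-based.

pivot columns: 0, 1, 2, 3

pivot(0,0)=3: scale R0 → (1, 4, 6, 6, 1)
  clear (1,0): R1 −= (6)R0 → (0, 3, 3, 4, 5)
  clear (2,0): R2 −= (2)R0 → (0, 1, 1, 4, 2)
  clear (3,0): R3 −= (1)R0 → (0, 0, 3, 4, 0)
pivot(1,1)=3: scale R1 → (0, 1, 1, 6, 4)
  clear (0,1): R0 −= (4)R1 → (1, 0, 2, 3, 6)
  clear (2,1): R2 −= (1)R1 → (0, 0, 0, 5, 5)
pivot(2,2): swap R2↔R3
pivot(2,2)=3: scale R2 → (0, 0, 1, 6, 0)
  clear (0,2): R0 −= (2)R2 → (1, 0, 0, 5, 6)
  clear (1,2): R1 −= (1)R2 → (0, 1, 0, 0, 4)
pivot(3,3)=5: scale R3 → (0, 0, 0, 1, 1)
  clear (0,3): R0 −= (5)R3 → (1, 0, 0, 0, 1)
  clear (2,3): R2 −= (6)R3 → (0, 0, 1, 0, 1)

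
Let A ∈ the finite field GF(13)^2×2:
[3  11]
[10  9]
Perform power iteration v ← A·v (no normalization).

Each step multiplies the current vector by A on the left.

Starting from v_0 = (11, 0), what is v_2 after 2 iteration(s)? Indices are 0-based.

v_0 = (11, 0).
v_1 = A·v_0 = (7, 6).
v_2 = A·v_1 = (9, 7).

v_2 = (9, 7)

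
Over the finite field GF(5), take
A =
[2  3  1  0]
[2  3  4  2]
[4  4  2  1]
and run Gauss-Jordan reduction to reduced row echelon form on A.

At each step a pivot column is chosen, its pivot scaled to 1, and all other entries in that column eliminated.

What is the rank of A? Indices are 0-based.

rank = 3

step 1: normalize row 0 (÷2) = (1, 4, 3, 0)
  row 1: subtract 2×row0 = (0, 0, 3, 2)
  row 2: subtract 4×row0 = (0, 3, 0, 1)
step 2: exchange rows 1,2
step 2: normalize row 1 (÷3) = (0, 1, 0, 2)
  row 0: subtract 4×row1 = (1, 0, 3, 2)
step 3: normalize row 2 (÷3) = (0, 0, 1, 4)
  row 0: subtract 3×row2 = (1, 0, 0, 0)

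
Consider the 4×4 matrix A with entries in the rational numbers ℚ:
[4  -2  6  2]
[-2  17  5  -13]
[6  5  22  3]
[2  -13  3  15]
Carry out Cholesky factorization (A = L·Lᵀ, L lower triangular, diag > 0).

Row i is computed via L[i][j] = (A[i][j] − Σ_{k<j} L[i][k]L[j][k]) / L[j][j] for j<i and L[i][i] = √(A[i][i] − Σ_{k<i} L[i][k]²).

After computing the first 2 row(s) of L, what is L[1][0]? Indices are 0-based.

Step 1: L[0][0] = √(4) = 2.
  L[1][0] = (-2) / L[0][0] = -1.
Step 2: L[1][1] = √(16) = 4.

L[1][0] = -1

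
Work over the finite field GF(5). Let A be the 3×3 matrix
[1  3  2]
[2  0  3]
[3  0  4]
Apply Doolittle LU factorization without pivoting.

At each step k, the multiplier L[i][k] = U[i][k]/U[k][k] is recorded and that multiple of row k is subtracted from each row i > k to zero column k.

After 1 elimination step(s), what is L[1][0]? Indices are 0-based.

[col 0] pivot 1
  R1 -= 2*R0 → (0, 4, 4)  (L[1][0] := 2)
  R2 -= 3*R0 → (0, 1, 3)  (L[2][0] := 3)

L[1][0] = 2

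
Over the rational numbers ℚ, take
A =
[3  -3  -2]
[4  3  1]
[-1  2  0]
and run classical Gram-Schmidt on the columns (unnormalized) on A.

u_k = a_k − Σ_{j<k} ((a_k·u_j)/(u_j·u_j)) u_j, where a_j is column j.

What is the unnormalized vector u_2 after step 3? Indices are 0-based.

Step 1: u_0 = a_0 = (3, 4, -1).
Step 2: u_1 = a_1 − (1/26)·u_0 = (-81/26, 37/13, 53/26).
Step 3: u_2 = a_2 − (-1/13)·u_0 − (236/571)·u_1 = (-275/571, 75/571, -525/571).

u_2 = (-275/571, 75/571, -525/571)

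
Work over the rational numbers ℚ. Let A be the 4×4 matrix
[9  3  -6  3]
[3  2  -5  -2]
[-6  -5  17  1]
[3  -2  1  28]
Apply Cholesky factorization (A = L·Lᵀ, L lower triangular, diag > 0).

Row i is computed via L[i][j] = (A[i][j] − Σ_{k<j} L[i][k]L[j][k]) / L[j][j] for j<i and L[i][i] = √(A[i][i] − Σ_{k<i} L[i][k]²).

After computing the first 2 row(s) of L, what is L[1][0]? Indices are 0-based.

L[1][0] = 1

Step 1: L[0][0] = √(9) = 3.
  L[1][0] = (3) / L[0][0] = 1.
Step 2: L[1][1] = √(1) = 1.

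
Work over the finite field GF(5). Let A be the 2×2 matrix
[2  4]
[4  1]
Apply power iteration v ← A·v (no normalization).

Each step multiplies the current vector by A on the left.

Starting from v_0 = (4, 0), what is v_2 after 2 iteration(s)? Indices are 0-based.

v_2 = (0, 3)

v_0 = (4, 0).
v_1 = A·v_0 = (3, 1).
v_2 = A·v_1 = (0, 3).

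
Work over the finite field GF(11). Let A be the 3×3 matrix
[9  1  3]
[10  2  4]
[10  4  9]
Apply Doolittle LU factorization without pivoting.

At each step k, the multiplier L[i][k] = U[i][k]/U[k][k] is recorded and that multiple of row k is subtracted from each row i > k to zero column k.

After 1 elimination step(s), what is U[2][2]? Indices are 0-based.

U[2][2] = 2

[col 0] pivot 9
  R1 -= 6*R0 → (0, 7, 8)  (L[1][0] := 6)
  R2 -= 6*R0 → (0, 9, 2)  (L[2][0] := 6)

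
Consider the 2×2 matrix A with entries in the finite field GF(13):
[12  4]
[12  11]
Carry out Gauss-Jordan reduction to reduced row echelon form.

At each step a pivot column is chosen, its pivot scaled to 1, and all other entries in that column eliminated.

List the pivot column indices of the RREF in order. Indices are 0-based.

[1] R0 /= 12  ⇒  (1, 9)
     R1 -= 12·R0  ⇒  (0, 7)
[2] R1 /= 7  ⇒  (0, 1)
     R0 -= 9·R1  ⇒  (1, 0)

pivot columns: 0, 1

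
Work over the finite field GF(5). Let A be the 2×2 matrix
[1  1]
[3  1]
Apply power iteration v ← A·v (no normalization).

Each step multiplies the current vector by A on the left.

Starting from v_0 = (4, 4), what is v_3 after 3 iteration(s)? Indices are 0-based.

v_3 = (4, 2)

v_0 = (4, 4).
v_1 = A·v_0 = (3, 1).
v_2 = A·v_1 = (4, 0).
v_3 = A·v_2 = (4, 2).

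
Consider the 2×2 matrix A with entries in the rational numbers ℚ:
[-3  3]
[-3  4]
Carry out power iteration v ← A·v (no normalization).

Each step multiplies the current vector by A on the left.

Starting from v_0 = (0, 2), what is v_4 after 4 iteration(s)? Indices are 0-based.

v_4 = (42, 80)

v_0 = (0, 2).
v_1 = A·v_0 = (6, 8).
v_2 = A·v_1 = (6, 14).
v_3 = A·v_2 = (24, 38).
v_4 = A·v_3 = (42, 80).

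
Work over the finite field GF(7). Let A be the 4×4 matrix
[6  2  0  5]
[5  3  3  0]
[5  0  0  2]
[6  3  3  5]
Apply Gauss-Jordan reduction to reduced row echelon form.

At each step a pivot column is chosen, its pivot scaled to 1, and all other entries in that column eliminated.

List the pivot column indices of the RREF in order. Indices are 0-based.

pivot columns: 0, 1, 2, 3

step 1: normalize row 0 (÷6) = (1, 5, 0, 2)
  row 1: subtract 5×row0 = (0, 6, 3, 4)
  row 2: subtract 5×row0 = (0, 3, 0, 6)
  row 3: subtract 6×row0 = (0, 1, 3, 0)
step 2: normalize row 1 (÷6) = (0, 1, 4, 3)
  row 0: subtract 5×row1 = (1, 0, 1, 1)
  row 2: subtract 3×row1 = (0, 0, 2, 4)
  row 3: subtract 1×row1 = (0, 0, 6, 4)
step 3: normalize row 2 (÷2) = (0, 0, 1, 2)
  row 0: subtract 1×row2 = (1, 0, 0, 6)
  row 1: subtract 4×row2 = (0, 1, 0, 2)
  row 3: subtract 6×row2 = (0, 0, 0, 6)
step 4: normalize row 3 (÷6) = (0, 0, 0, 1)
  row 0: subtract 6×row3 = (1, 0, 0, 0)
  row 1: subtract 2×row3 = (0, 1, 0, 0)
  row 2: subtract 2×row3 = (0, 0, 1, 0)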